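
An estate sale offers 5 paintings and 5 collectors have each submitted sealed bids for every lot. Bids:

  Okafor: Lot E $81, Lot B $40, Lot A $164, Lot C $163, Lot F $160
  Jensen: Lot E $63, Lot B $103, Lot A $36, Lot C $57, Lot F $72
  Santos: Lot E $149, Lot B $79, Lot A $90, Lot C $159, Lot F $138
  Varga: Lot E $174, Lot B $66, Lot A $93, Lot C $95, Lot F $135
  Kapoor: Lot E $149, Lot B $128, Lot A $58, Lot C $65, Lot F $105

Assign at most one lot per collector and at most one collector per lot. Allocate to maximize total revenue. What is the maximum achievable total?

Max total: $710

Optimal: Okafor→Lot A ($164), Jensen→Lot B ($103), Santos→Lot C ($159), Varga→Lot F ($135), Kapoor→Lot E ($149) — total 164+103+159+135+149 = $710.
Max-entry greedy (repeatedly take the single best remaining cell) gives $697, worse by 13.
Swapping Jensen↔Varga (Jensen→Lot F $72, Varga→Lot B $66) loses 100.
No other one-to-one assignment exceeds $710.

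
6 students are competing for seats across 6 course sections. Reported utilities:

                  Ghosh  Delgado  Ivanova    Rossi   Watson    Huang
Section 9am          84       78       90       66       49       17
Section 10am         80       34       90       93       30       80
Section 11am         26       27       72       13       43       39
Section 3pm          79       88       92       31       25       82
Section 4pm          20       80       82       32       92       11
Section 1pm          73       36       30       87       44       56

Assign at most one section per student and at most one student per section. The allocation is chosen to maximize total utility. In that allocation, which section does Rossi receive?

Optimal: Ghosh→Section 9am (84 points), Delgado→Section 3pm (88 points), Ivanova→Section 11am (72 points), Rossi→Section 1pm (87 points), Watson→Section 4pm (92 points), Huang→Section 10am (80 points) — total 84+88+72+87+92+80 = 503 points.
Max-entry greedy (repeatedly take the single best remaining cell) gives 444 points, worse by 59.
Next-best assignment: Ghosh→Section 10am, Delgado→Section 9am, Ivanova→Section 11am, Rossi→Section 1pm, Watson→Section 4pm, Huang→Section 3pm = 491 points.
Checked against all permutations: 503 points is optimal.
Rossi's own top section is Section 10am (93 points), but forcing Rossi→Section 10am and reassigning the rest optimally gives only 490 points — worse by 13.

Rossi receives Section 1pm.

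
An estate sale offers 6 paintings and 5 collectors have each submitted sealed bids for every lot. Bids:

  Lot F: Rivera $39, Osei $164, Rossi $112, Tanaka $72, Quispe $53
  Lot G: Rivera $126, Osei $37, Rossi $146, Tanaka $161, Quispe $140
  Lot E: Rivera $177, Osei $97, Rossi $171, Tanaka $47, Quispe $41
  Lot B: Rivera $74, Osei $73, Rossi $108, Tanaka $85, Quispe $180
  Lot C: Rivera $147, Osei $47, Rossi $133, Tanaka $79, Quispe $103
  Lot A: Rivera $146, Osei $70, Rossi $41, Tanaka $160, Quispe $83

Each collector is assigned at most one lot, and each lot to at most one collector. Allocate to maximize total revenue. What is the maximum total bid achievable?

This is a one-to-one assignment (maximum-weight bipartite matching).
Optimal: Rivera→Lot E ($177), Osei→Lot F ($164), Rossi→Lot G ($146), Tanaka→Lot A ($160), Quispe→Lot B ($180) — total 177+164+146+160+180 = $827.
Max-entry greedy (repeatedly take the single best remaining cell) gives $815, worse by 12.
Next-best assignment: Rivera→Lot C, Osei→Lot F, Rossi→Lot E, Tanaka→Lot G, Quispe→Lot B = $823.
Swapping Rivera↔Osei (Rivera→Lot F $39, Osei→Lot E $97) loses 205.
Every other assignment is strictly worse.

Max total: $827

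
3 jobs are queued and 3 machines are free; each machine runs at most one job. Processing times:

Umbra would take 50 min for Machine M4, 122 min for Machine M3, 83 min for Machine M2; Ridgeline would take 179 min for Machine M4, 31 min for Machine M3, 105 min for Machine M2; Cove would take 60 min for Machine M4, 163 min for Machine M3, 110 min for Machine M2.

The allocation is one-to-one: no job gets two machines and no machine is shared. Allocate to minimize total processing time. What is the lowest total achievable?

Treat this as an assignment problem: match each job to one machine.
Optimal: Umbra→Machine M2 (83 min), Ridgeline→Machine M3 (31 min), Cove→Machine M4 (60 min) — total 83+31+60 = 174 min.
Column-greedy (each machine in turn goes to its cheapest remaining job) gives 191 min, worse by 17.

Minimum total: 174 min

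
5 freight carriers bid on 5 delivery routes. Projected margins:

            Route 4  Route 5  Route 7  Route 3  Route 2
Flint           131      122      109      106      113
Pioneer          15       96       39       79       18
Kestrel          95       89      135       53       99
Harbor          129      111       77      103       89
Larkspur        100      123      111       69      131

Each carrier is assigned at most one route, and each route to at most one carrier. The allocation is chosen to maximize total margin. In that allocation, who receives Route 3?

Optimal: Flint→Route 3 ($106k), Pioneer→Route 5 ($96k), Kestrel→Route 7 ($135k), Harbor→Route 4 ($129k), Larkspur→Route 2 ($131k) — total 106+96+135+129+131 = $597k.
Column-greedy (each route in turn goes to its best remaining carrier) gives $510k, worse by 87.
Swapping Kestrel↔Harbor (Kestrel→Route 4 $95k, Harbor→Route 7 $77k) loses 92.
Checked against all permutations: $597k is optimal.
Flint's own top route is Route 4 ($131k), but forcing Flint→Route 4 and reassigning the rest optimally gives only $596k — worse by 1.

Flint receives Route 3.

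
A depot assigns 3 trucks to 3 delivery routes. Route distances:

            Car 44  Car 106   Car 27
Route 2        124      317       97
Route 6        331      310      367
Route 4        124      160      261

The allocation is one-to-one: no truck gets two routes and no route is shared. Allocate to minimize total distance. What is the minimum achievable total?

Optimal: Car 44→Route 4 (124 km), Car 106→Route 6 (310 km), Car 27→Route 2 (97 km) — total 124+310+97 = 531 km.

Minimum total: 531 km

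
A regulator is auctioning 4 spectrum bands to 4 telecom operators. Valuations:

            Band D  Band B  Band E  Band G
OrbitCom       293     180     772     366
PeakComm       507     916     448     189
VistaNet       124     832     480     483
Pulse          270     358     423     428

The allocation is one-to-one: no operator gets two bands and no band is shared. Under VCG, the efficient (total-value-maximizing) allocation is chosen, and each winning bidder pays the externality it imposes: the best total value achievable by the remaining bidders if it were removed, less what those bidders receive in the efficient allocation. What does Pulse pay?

Efficient allocation: OrbitCom→Band E ($772M), PeakComm→Band D ($507M), VistaNet→Band B ($832M), Pulse→Band G ($428M); total welfare W = $2539M.
Pulse receives Band G at value $428M, so the others get W − 428 = $2111M.
Without Pulse: best allocation of the remaining 3 bidders over all 4 bands is OrbitCom→Band E ($772M), PeakComm→Band B ($916M), VistaNet→Band G ($483M), total $2171M.
VCG payment = (others' best without Pulse) − (others' welfare with Pulse) = 2171 − 2111 = $60M.

Pulse pays $60M.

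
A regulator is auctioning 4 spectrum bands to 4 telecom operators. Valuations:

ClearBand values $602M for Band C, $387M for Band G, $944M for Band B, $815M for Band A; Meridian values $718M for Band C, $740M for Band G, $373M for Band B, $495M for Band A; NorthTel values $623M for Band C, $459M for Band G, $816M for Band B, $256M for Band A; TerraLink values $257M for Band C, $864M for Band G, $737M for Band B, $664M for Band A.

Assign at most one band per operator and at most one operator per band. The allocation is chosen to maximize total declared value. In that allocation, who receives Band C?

Meridian receives Band C.

Optimal: ClearBand→Band A ($815M), Meridian→Band C ($718M), NorthTel→Band B ($816M), TerraLink→Band G ($864M) — total 815+718+816+864 = $3213M.
Next-best assignment: ClearBand→Band B, Meridian→Band G, NorthTel→Band C, TerraLink→Band A = $2971M.
Meridian's own top band is Band G ($740M), but forcing Meridian→Band G and reassigning the rest optimally gives only $2971M — worse by 242.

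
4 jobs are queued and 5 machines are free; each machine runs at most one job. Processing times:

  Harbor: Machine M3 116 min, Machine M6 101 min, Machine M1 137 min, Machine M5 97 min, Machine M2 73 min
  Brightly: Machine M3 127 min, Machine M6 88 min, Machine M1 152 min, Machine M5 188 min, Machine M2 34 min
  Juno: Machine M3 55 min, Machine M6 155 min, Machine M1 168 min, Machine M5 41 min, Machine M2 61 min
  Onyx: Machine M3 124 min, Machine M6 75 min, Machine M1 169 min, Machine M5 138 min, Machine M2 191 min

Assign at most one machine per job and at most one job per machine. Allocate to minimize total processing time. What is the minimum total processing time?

Treat this as an assignment problem: match each job to one machine.
Optimal: Harbor→Machine M5 (97 min), Brightly→Machine M2 (34 min), Juno→Machine M3 (55 min), Onyx→Machine M6 (75 min) — total 97+34+55+75 = 261 min.
Column-greedy (each machine in turn goes to its cheapest remaining job) gives 455 min, worse by 194.
Next-best assignment: Harbor→Machine M3, Brightly→Machine M2, Juno→Machine M5, Onyx→Machine M6 = 266 min.
No other one-to-one assignment undercuts 261 min.

Min total: 261 min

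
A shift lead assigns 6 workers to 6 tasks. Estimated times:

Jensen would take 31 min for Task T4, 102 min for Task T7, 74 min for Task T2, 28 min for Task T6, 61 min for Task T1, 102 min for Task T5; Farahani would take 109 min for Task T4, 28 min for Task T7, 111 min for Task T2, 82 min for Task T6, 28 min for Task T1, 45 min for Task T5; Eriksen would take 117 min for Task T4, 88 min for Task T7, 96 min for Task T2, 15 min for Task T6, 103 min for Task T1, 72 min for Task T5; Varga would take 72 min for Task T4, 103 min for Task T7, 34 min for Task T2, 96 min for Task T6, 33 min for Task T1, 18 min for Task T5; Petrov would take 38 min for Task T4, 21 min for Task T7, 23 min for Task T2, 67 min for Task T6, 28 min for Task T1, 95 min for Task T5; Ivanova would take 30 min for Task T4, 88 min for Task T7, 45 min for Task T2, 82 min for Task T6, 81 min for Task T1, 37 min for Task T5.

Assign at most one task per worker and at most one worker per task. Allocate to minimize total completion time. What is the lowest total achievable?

Optimal: Jensen→Task T4 (31 min), Farahani→Task T1 (28 min), Eriksen→Task T6 (15 min), Varga→Task T5 (18 min), Petrov→Task T7 (21 min), Ivanova→Task T2 (45 min) — total 31+28+15+18+21+45 = 158 min.
Column-greedy (each task in turn goes to its cheapest remaining worker) gives 230 min, worse by 72.
Next-best assignment: Jensen→Task T4, Farahani→Task T7, Eriksen→Task T6, Varga→Task T5, Petrov→Task T1, Ivanova→Task T2 = 165 min.
Every other assignment is strictly worse.

Min total: 158 min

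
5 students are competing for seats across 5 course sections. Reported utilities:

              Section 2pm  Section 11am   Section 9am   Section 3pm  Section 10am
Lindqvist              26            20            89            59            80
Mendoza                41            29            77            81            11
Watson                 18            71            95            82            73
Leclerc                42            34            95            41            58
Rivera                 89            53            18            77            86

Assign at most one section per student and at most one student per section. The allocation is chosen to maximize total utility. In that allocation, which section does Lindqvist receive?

Lindqvist receives Section 10am.

Optimal: Lindqvist→Section 10am (80 points), Mendoza→Section 3pm (81 points), Watson→Section 11am (71 points), Leclerc→Section 9am (95 points), Rivera→Section 2pm (89 points) — total 80+81+71+95+89 = 416 points.
Row-greedy (each student in turn takes its best remaining section) gives 338 points, worse by 78.
Swapping Mendoza↔Lindqvist (Mendoza→Section 10am 11 points, Lindqvist→Section 3pm 59 points) loses 91.
Lindqvist's own top section is Section 9am (89 points), but forcing Lindqvist→Section 9am and reassigning the rest optimally gives only 388 points — worse by 28.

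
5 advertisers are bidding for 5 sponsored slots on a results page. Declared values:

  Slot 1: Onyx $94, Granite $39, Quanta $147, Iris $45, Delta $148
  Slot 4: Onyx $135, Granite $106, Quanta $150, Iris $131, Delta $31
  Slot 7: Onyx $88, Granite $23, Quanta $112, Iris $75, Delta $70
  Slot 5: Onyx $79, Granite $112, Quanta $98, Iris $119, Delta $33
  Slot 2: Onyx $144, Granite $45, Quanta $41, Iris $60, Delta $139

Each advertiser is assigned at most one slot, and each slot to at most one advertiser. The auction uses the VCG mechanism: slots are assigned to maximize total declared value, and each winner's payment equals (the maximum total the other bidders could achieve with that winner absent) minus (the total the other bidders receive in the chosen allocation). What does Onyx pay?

Onyx pays $26.

Efficient allocation: Onyx→Slot 2 ($144), Granite→Slot 5 ($112), Quanta→Slot 7 ($112), Iris→Slot 4 ($131), Delta→Slot 1 ($148); total welfare W = $647.
Onyx receives Slot 2 at value $144, so the others get W − 144 = $503.
Without Onyx: best allocation of the remaining 4 bidders over all 5 slots is Granite→Slot 5 ($112), Quanta→Slot 1 ($147), Iris→Slot 4 ($131), Delta→Slot 2 ($139), total $529.
VCG payment = (others' best without Onyx) − (others' welfare with Onyx) = 529 − 503 = $26.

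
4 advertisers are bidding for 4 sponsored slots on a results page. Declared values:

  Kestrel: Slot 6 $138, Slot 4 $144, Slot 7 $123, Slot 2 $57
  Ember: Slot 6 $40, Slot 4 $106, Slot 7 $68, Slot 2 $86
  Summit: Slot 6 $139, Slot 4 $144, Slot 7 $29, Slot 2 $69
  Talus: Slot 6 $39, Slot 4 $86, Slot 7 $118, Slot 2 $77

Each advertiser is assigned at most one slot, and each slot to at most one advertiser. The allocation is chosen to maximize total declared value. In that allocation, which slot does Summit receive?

Summit receives Slot 6.

This is the linear assignment problem.
Optimal: Kestrel→Slot 4 ($144), Ember→Slot 2 ($86), Summit→Slot 6 ($139), Talus→Slot 7 ($118) — total 144+86+139+118 = $487.
Next-best assignment: Kestrel→Slot 6, Ember→Slot 2, Summit→Slot 4, Talus→Slot 7 = $486.
Checked against all permutations: $487 is optimal.
Summit's own top slot is Slot 4 ($144), but forcing Summit→Slot 4 and reassigning the rest optimally gives only $486 — worse by 1.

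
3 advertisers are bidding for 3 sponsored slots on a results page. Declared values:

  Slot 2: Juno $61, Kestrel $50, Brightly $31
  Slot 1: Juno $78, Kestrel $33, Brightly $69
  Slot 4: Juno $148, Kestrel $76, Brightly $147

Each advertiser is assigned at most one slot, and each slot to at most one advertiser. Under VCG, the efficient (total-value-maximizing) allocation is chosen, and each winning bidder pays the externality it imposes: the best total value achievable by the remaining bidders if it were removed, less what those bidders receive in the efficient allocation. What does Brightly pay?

Brightly pays $70.

Efficient allocation: Juno→Slot 1 ($78), Kestrel→Slot 2 ($50), Brightly→Slot 4 ($147); total welfare W = $275.
Brightly receives Slot 4 at value $147, so the others get W − 147 = $128.
Without Brightly: best allocation of the remaining 2 bidders over all 3 slots is Juno→Slot 4 ($148), Kestrel→Slot 2 ($50), total $198.
VCG payment = (others' best without Brightly) − (others' welfare with Brightly) = 198 − 128 = $70.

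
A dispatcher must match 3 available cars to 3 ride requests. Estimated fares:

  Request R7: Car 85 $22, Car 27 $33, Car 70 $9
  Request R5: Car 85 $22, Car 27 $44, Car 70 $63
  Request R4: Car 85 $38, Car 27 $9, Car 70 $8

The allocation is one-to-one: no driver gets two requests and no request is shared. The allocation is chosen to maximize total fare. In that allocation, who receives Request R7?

Car 27 receives Request R7.

Optimal: Car 85→Request R4 ($38), Car 27→Request R7 ($33), Car 70→Request R5 ($63) — total 38+33+63 = $134.
Row-greedy (each driver in turn takes its best remaining request) gives $91, worse by 43.
Every other assignment is strictly worse.
Car 27's own top request is Request R5 ($44), but forcing Car 27→Request R5 and reassigning the rest optimally gives only $91 — worse by 43.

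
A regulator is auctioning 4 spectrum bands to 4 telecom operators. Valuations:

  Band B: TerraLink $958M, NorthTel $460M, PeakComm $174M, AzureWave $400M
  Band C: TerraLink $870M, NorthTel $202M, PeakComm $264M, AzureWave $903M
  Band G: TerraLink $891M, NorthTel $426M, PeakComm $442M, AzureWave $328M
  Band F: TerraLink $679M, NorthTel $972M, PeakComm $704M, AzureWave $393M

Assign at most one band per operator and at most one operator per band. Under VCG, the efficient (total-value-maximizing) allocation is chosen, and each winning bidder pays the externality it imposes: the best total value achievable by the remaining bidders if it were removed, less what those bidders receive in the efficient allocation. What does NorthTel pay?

Efficient allocation: TerraLink→Band B ($958M), NorthTel→Band F ($972M), PeakComm→Band G ($442M), AzureWave→Band C ($903M); total welfare W = $3275M.
NorthTel receives Band F at value $972M, so the others get W − 972 = $2303M.
Without NorthTel: best allocation of the remaining 3 bidders over all 4 bands is TerraLink→Band B ($958M), PeakComm→Band F ($704M), AzureWave→Band C ($903M), total $2565M.
VCG payment = (others' best without NorthTel) − (others' welfare with NorthTel) = 2565 − 2303 = $262M.

NorthTel pays $262M.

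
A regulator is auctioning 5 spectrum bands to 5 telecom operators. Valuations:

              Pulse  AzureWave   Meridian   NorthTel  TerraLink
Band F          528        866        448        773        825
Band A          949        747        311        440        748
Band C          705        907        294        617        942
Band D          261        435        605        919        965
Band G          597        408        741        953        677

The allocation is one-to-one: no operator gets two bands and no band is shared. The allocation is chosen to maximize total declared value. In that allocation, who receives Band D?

NorthTel receives Band D.

This is a one-to-one assignment (maximum-weight bipartite matching).
Optimal: Pulse→Band A ($949M), AzureWave→Band F ($866M), Meridian→Band G ($741M), NorthTel→Band D ($919M), TerraLink→Band C ($942M) — total 949+866+741+919+942 = $4417M.
Row-greedy (each operator in turn takes its best remaining band) gives $4341M, worse by 76.
Next-best assignment: Pulse→Band A, AzureWave→Band C, Meridian→Band G, NorthTel→Band D, TerraLink→Band F = $4341M.
Every other assignment is strictly worse.
NorthTel's own top band is Band G ($953M), but forcing NorthTel→Band G and reassigning the rest optimally gives only $4315M — worse by 102.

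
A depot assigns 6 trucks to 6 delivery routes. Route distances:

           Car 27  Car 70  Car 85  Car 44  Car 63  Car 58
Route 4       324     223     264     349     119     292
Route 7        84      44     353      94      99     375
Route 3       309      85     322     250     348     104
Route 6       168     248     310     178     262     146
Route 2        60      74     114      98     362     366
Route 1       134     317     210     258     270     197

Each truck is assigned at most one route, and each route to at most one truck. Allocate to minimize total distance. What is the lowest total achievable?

This is a one-to-one assignment (minimum-cost bipartite matching).
Optimal: Car 27→Route 1 (134 km), Car 70→Route 3 (85 km), Car 85→Route 2 (114 km), Car 44→Route 7 (94 km), Car 63→Route 4 (119 km), Car 58→Route 6 (146 km) — total 134+85+114+94+119+146 = 692 km.
Swapping Car 58↔Car 27 (Car 58→Route 1 197 km, Car 27→Route 6 168 km) adds 85.

Min total: 692 km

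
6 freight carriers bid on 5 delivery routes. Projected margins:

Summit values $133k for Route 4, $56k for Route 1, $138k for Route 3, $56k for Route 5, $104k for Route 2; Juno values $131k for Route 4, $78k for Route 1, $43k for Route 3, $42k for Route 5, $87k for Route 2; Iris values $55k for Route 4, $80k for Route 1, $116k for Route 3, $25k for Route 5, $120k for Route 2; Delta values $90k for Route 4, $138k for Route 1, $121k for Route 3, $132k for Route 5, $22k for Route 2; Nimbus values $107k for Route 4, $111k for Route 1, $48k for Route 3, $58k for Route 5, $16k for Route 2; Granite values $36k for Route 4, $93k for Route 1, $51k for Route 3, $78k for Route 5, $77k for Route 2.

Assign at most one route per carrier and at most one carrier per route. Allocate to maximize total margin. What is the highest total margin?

This is a one-to-one assignment (maximum-weight bipartite matching).
Optimal: Juno→Route 4 ($131k), Nimbus→Route 1 ($111k), Summit→Route 3 ($138k), Delta→Route 5 ($132k), Iris→Route 2 ($120k) — total 131+111+138+132+120 = $632k.
Next-best assignment: Juno→Route 4, Granite→Route 1, Summit→Route 3, Delta→Route 5, Iris→Route 2 = $614k.
Swapping Delta↔Nimbus (Delta→Route 1 $138k, Nimbus→Route 5 $58k) loses 47.
No other one-to-one assignment exceeds $632k.

Max total: $632k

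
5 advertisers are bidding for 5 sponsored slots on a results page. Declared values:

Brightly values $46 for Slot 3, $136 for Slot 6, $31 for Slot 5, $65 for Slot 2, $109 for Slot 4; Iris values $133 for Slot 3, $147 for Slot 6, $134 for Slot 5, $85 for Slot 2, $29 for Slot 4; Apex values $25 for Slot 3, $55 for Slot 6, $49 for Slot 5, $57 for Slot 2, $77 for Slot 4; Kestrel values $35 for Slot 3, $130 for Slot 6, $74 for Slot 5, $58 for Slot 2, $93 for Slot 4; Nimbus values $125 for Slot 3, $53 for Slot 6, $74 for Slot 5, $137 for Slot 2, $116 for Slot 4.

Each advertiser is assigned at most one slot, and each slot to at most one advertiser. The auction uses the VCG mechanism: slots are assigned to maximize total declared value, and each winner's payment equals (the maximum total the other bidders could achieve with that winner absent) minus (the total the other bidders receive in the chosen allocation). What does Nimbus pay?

Nimbus pays $9.

Efficient allocation: Brightly→Slot 4 ($109), Iris→Slot 3 ($133), Apex→Slot 5 ($49), Kestrel→Slot 6 ($130), Nimbus→Slot 2 ($137); total welfare W = $558.
Nimbus receives Slot 2 at value $137, so the others get W − 137 = $421.
Without Nimbus: best allocation of the remaining 4 bidders over all 5 slots is Brightly→Slot 4 ($109), Iris→Slot 5 ($134), Apex→Slot 2 ($57), Kestrel→Slot 6 ($130), total $430.
VCG payment = (others' best without Nimbus) − (others' welfare with Nimbus) = 430 − 421 = $9.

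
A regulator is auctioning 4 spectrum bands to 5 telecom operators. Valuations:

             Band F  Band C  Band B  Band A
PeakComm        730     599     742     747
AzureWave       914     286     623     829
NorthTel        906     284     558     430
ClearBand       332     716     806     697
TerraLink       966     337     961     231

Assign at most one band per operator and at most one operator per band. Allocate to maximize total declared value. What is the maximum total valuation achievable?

Maximum total: $3412M

This is a one-to-one assignment (maximum-weight bipartite matching).
Optimal: NorthTel→Band F ($906M), ClearBand→Band C ($716M), TerraLink→Band B ($961M), AzureWave→Band A ($829M) — total 906+716+961+829 = $3412M.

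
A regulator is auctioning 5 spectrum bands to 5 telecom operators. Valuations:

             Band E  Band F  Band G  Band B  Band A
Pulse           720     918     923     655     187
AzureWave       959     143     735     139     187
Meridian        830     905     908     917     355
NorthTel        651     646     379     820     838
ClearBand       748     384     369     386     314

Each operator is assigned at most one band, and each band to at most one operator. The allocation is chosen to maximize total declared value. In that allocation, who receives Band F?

Pulse receives Band F.

This is the linear assignment problem.
Optimal: Pulse→Band F ($918M), AzureWave→Band G ($735M), Meridian→Band B ($917M), NorthTel→Band A ($838M), ClearBand→Band E ($748M) — total 918+735+917+838+748 = $4156M.
Column-greedy (each band in turn goes to its best remaining operator) gives $3919M, worse by 237.
Checked against all permutations: $4156M is optimal.
Pulse's own top band is Band G ($923M), but forcing Pulse→Band G and reassigning the rest optimally gives only $4021M — worse by 135.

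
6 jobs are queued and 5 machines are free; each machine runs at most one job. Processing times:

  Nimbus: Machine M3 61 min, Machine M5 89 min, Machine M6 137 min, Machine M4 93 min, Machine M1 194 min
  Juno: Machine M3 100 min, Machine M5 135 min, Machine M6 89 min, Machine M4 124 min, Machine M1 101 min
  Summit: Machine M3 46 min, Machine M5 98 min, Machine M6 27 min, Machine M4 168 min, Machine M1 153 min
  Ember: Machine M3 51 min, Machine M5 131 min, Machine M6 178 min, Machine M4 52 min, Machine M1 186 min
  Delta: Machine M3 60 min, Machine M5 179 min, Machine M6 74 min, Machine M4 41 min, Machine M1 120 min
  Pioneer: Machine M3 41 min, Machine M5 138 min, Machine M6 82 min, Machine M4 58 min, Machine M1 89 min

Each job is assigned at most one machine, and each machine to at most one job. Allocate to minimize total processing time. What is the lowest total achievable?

This is the linear assignment problem.
Optimal: Ember→Machine M3 (51 min), Nimbus→Machine M5 (89 min), Summit→Machine M6 (27 min), Delta→Machine M4 (41 min), Pioneer→Machine M1 (89 min) — total 51+89+27+41+89 = 297 min.
Min-entry greedy (repeatedly take the single cheapest remaining cell) gives 299 min, worse by 2.
Checked against all permutations: 297 min is optimal.

Min total: 297 min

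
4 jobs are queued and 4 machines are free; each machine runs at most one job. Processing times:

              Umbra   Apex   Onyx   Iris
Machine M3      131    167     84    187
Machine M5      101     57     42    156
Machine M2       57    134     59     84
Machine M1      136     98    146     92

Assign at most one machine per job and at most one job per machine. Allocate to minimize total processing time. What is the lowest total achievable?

Min total: 290 min

Optimal: Umbra→Machine M2 (57 min), Apex→Machine M5 (57 min), Onyx→Machine M3 (84 min), Iris→Machine M1 (92 min) — total 57+57+84+92 = 290 min.
Min-entry greedy (repeatedly take the single cheapest remaining cell) gives 358 min, worse by 68.
Swapping Onyx↔Iris (Onyx→Machine M1 146 min, Iris→Machine M3 187 min) adds 157.
No other one-to-one assignment undercuts 290 min.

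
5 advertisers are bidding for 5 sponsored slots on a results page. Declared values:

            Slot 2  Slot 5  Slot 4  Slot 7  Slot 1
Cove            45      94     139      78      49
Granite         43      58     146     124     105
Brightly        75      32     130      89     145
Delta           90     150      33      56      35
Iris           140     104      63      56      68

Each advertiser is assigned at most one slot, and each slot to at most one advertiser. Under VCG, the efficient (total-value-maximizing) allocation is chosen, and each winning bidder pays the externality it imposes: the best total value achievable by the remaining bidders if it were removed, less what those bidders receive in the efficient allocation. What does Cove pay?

Cove pays $22.

Efficient allocation: Cove→Slot 4 ($139), Granite→Slot 7 ($124), Brightly→Slot 1 ($145), Delta→Slot 5 ($150), Iris→Slot 2 ($140); total welfare W = $698.
Cove receives Slot 4 at value $139, so the others get W − 139 = $559.
Without Cove: best allocation of the remaining 4 bidders over all 5 slots is Granite→Slot 4 ($146), Brightly→Slot 1 ($145), Delta→Slot 5 ($150), Iris→Slot 2 ($140), total $581.
VCG payment = (others' best without Cove) − (others' welfare with Cove) = 581 − 559 = $22.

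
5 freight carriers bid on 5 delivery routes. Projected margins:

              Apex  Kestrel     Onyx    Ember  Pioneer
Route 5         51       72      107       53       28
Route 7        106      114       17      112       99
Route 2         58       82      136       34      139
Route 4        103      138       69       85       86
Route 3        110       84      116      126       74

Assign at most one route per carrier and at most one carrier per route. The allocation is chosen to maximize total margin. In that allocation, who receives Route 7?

Apex receives Route 7.

Optimal: Apex→Route 7 ($106k), Kestrel→Route 4 ($138k), Onyx→Route 5 ($107k), Ember→Route 3 ($126k), Pioneer→Route 2 ($139k) — total 106+138+107+126+139 = $616k.
Row-greedy (each carrier in turn takes its best remaining route) gives $524k, worse by 92.
Apex's own top route is Route 3 ($110k), but forcing Apex→Route 3 and reassigning the rest optimally gives only $606k — worse by 10.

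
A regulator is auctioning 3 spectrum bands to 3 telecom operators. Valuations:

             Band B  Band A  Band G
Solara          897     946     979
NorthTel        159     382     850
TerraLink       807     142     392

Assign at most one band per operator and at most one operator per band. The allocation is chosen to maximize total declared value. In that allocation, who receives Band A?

This is the linear assignment problem.
Optimal: Solara→Band A ($946M), NorthTel→Band G ($850M), TerraLink→Band B ($807M) — total 946+850+807 = $2603M.
Row-greedy (each operator in turn takes its best remaining band) gives $2168M, worse by 435.
Swapping Solara↔TerraLink (Solara→Band B $897M, TerraLink→Band A $142M) loses 714.
No other one-to-one assignment exceeds $2603M.
Solara's own top band is Band G ($979M), but forcing Solara→Band G and reassigning the rest optimally gives only $2168M — worse by 435.

Solara receives Band A.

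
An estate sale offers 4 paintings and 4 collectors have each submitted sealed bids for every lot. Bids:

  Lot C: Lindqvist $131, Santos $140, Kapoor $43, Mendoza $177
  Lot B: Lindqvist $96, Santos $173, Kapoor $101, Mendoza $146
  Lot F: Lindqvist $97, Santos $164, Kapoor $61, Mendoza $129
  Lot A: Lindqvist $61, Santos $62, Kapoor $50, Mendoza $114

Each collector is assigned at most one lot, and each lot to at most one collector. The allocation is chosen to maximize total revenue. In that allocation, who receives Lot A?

Treat this as an assignment problem: match each collector to one lot.
Optimal: Lindqvist→Lot C ($131), Santos→Lot F ($164), Kapoor→Lot B ($101), Mendoza→Lot A ($114) — total 131+164+101+114 = $510.
Column-greedy (each lot in turn goes to its best remaining collector) gives $497, worse by 13.
Next-best assignment: Lindqvist→Lot A, Santos→Lot F, Kapoor→Lot B, Mendoza→Lot C = $503.
Every other assignment is strictly worse.
Mendoza's own top lot is Lot C ($177), but forcing Mendoza→Lot C and reassigning the rest optimally gives only $503 — worse by 7.

Mendoza receives Lot A.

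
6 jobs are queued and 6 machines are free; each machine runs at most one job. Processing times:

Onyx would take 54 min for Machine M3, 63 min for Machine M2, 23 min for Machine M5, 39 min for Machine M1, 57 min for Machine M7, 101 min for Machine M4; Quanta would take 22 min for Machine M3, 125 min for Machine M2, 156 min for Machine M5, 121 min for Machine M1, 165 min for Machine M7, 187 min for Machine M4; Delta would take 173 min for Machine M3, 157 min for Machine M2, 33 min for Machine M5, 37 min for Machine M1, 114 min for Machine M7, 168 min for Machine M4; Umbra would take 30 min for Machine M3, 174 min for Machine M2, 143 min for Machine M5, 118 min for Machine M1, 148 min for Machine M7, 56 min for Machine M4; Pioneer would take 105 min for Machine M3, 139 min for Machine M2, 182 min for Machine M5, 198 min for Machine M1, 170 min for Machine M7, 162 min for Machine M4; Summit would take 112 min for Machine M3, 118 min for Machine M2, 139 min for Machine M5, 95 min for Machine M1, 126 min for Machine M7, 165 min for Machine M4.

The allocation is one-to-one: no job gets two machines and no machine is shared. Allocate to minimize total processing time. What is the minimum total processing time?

Minimum total: 402 min

Treat this as an assignment problem: match each job to one machine.
Optimal: Onyx→Machine M7 (57 min), Quanta→Machine M3 (22 min), Delta→Machine M5 (33 min), Umbra→Machine M4 (56 min), Pioneer→Machine M2 (139 min), Summit→Machine M1 (95 min) — total 57+22+33+56+139+95 = 402 min.
Row-greedy (each job in turn takes its cheapest remaining machine) gives 403 min, worse by 1.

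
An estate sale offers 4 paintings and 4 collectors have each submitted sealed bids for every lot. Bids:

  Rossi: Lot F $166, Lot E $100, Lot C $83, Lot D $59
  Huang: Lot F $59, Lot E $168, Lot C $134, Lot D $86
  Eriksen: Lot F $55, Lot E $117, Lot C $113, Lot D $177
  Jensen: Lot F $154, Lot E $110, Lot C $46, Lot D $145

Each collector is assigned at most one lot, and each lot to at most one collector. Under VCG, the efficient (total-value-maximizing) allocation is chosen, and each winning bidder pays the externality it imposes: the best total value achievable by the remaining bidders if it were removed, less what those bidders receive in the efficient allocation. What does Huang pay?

Huang pays $29.

Efficient allocation: Rossi→Lot F ($166), Huang→Lot E ($168), Eriksen→Lot C ($113), Jensen→Lot D ($145); total welfare W = $592.
Huang receives Lot E at value $168, so the others get W − 168 = $424.
Without Huang: best allocation of the remaining 3 bidders over all 4 lots is Rossi→Lot F ($166), Eriksen→Lot D ($177), Jensen→Lot E ($110), total $453.
VCG payment = (others' best without Huang) − (others' welfare with Huang) = 453 − 424 = $29.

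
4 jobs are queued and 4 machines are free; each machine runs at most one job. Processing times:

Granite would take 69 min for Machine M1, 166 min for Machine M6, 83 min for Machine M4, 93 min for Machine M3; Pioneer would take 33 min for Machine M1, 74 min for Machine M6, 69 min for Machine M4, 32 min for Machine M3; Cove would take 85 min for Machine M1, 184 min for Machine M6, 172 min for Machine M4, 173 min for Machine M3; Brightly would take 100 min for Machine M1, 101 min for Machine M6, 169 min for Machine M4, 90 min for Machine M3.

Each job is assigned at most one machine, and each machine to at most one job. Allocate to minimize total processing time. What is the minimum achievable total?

Treat this as an assignment problem: match each job to one machine.
Optimal: Granite→Machine M4 (83 min), Pioneer→Machine M3 (32 min), Cove→Machine M1 (85 min), Brightly→Machine M6 (101 min) — total 83+32+85+101 = 301 min.
Row-greedy (each job in turn takes its cheapest remaining machine) gives 374 min, worse by 73.
Next-best assignment: Granite→Machine M4, Pioneer→Machine M6, Cove→Machine M1, Brightly→Machine M3 = 332 min.
Swapping Cove↔Pioneer (Cove→Machine M3 173 min, Pioneer→Machine M1 33 min) adds 89.
Checked against all permutations: 301 min is optimal.

Min total: 301 min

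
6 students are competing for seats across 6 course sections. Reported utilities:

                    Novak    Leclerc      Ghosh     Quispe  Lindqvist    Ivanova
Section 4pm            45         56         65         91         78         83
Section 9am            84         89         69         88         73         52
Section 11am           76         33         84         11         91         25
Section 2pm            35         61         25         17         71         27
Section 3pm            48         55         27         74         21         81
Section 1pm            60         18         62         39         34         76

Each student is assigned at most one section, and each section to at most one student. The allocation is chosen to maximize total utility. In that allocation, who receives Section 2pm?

This is the linear assignment problem.
Optimal: Novak→Section 1pm (60 points), Leclerc→Section 9am (89 points), Ghosh→Section 11am (84 points), Quispe→Section 4pm (91 points), Lindqvist→Section 2pm (71 points), Ivanova→Section 3pm (81 points) — total 60+89+84+91+71+81 = 476 points.
Row-greedy (each student in turn takes its best remaining section) gives 435 points, worse by 41.
Next-best assignment: Novak→Section 9am, Leclerc→Section 2pm, Ghosh→Section 1pm, Quispe→Section 4pm, Lindqvist→Section 11am, Ivanova→Section 3pm = 470 points.
Swapping Novak↔Quispe (Novak→Section 4pm 45 points, Quispe→Section 1pm 39 points) loses 67.
Lindqvist's own top section is Section 11am (91 points), but forcing Lindqvist→Section 11am and reassigning the rest optimally gives only 470 points — worse by 6.

Lindqvist receives Section 2pm.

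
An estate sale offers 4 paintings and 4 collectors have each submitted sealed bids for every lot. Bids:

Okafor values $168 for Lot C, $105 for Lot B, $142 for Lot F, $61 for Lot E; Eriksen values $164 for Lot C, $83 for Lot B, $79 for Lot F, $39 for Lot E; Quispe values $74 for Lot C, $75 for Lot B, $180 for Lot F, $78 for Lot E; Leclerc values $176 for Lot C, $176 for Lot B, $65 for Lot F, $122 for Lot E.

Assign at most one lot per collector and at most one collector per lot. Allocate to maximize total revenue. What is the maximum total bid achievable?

Optimal: Okafor→Lot E ($61), Eriksen→Lot C ($164), Quispe→Lot F ($180), Leclerc→Lot B ($176) — total 61+164+180+176 = $581.
Row-greedy (each collector in turn takes its best remaining lot) gives $553, worse by 28.

Maximum total: $581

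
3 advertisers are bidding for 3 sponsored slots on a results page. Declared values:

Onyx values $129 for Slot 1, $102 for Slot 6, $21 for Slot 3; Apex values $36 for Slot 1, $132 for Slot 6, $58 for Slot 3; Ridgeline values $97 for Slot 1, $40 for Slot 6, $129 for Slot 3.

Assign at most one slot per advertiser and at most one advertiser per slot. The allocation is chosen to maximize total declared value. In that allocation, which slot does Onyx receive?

Treat this as an assignment problem: match each advertiser to one slot.
Optimal: Onyx→Slot 1 ($129), Apex→Slot 6 ($132), Ridgeline→Slot 3 ($129) — total 129+132+129 = $390.
Next-best assignment: Onyx→Slot 6, Apex→Slot 1, Ridgeline→Slot 3 = $267.
Swapping Ridgeline↔Onyx (Ridgeline→Slot 1 $97, Onyx→Slot 3 $21) loses 140.

Onyx receives Slot 1.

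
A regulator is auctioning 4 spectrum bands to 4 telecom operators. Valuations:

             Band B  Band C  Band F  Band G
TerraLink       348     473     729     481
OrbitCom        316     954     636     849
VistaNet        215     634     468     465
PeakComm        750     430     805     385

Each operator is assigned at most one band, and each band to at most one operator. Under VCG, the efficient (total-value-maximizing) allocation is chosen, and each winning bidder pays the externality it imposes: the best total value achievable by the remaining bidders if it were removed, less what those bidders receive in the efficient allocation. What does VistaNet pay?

Efficient allocation: TerraLink→Band F ($729M), OrbitCom→Band G ($849M), VistaNet→Band C ($634M), PeakComm→Band B ($750M); total welfare W = $2962M.
VistaNet receives Band C at value $634M, so the others get W − 634 = $2328M.
Without VistaNet: best allocation of the remaining 3 bidders over all 4 bands is TerraLink→Band F ($729M), OrbitCom→Band C ($954M), PeakComm→Band B ($750M), total $2433M.
VCG payment = (others' best without VistaNet) − (others' welfare with VistaNet) = 2433 − 2328 = $105M.

VistaNet pays $105M.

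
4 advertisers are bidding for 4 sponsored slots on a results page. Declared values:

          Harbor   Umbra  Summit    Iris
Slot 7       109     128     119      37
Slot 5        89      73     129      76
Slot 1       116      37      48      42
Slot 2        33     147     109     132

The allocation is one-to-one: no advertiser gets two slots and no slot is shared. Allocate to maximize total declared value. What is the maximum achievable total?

This is the linear assignment problem.
Optimal: Harbor→Slot 1 ($116), Umbra→Slot 7 ($128), Summit→Slot 5 ($129), Iris→Slot 2 ($132) — total 116+128+129+132 = $505.
Max-entry greedy (repeatedly take the single best remaining cell) gives $429, worse by 76.
Every other assignment is strictly worse.

Maximum total: $505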